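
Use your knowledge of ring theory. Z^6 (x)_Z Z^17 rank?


rank(M(x)N) = rank(M)*rank(N)
6*17 = 102


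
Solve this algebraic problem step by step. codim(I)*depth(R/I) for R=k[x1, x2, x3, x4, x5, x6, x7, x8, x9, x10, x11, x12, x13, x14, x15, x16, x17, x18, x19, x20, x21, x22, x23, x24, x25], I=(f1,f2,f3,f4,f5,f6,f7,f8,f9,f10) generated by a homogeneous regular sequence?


codim=10, depth=dim(R/I)=25-10=15
Product=10*15=150


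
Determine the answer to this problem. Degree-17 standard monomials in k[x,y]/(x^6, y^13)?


k[x,y], I = (x^6, y^13), d = 17
Need i < 6 and d-i < 13.
Range: 5 <= i <= 5.
H(17) = 1


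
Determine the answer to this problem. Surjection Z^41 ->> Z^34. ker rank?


rank(ker) = 41-34 = 7


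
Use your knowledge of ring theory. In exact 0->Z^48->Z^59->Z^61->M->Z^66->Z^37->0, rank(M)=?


Alt sum=0:
(-1)^0*48 + (-1)^1*59 + (-1)^2*61 + (-1)^3*? + (-1)^4*66 + (-1)^5*37=0
rank(M)=79


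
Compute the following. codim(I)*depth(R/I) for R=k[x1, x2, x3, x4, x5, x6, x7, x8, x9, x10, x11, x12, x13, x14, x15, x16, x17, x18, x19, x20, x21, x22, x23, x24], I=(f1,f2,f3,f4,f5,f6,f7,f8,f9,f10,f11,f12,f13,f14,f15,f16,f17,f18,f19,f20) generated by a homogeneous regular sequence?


codim=20, depth=dim(R/I)=24-20=4
Product=20*4=80


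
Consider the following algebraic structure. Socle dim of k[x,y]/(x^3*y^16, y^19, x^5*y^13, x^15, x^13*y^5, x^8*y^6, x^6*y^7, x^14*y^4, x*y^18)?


Socle = ann(m) = span of standard monomials u with x*u, y*u in I (staircase corners).
Minimal generators: x^15, x^14*y^4, x^13*y^5, x^8*y^6, x^6*y^7, x^5*y^13, x^3*y^16, x*y^18, y^19
Corners: y^18, x^2y^17, x^4y^15, x^5y^12, x^7y^6, x^12y^5, x^13y^4, x^14y^3
Socle dim=8


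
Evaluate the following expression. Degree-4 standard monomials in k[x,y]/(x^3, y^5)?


k[x,y], I = (x^3, y^5), d = 4
Need i < 3 and d-i < 5.
Range: 0 <= i <= 2.
H(4) = 3


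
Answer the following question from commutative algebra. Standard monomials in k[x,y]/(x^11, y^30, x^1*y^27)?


k[x,y]/I, I = (x^11, y^30, x^1*y^27)
Rect: 11x30=330. Corner: (11-1)x(30-27)=30.
dim = 330-30 = 300


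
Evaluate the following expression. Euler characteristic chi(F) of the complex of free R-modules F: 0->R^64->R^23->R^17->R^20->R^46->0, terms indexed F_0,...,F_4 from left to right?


chi = sum (-1)^i * rank:
(-1)^0*64=64
(-1)^1*23=-23
(-1)^2*17=17
(-1)^3*20=-20
(-1)^4*46=46
chi=84


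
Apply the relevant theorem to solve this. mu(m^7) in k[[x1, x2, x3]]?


C(n+d-1,d)=C(9,7)=36


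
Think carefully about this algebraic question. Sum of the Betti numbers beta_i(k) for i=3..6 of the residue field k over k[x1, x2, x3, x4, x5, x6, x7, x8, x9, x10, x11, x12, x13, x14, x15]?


Koszul resolution: beta_i(k)=C(n,i), n=15
C(15,3)=455, C(15,4)=1365, C(15,5)=3003, C(15,6)=5005
Sum=9828


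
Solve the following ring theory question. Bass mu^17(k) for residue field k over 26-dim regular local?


C(n,i)=C(26,17)=3124550


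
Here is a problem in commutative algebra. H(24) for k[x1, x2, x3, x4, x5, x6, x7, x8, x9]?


C(d+n-1,n-1)=C(32,8)=10518300


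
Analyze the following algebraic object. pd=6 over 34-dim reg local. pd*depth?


pd+depth=34
depth=34-6=28
pd*depth=6*28=168


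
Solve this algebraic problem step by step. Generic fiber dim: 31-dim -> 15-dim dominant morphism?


dim(fiber)=dim(X)-dim(Y)=31-15=16


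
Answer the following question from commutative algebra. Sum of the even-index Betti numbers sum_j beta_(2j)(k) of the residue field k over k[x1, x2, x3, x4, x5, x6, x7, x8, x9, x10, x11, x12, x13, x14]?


Koszul resolution: beta_i(k)=C(n,i), n=14
sum_even C(14,i) = 2^(n-1) = 2^13 = 8192


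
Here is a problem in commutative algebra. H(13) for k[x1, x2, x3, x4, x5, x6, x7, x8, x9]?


C(d+n-1,n-1)=C(21,8)=203490


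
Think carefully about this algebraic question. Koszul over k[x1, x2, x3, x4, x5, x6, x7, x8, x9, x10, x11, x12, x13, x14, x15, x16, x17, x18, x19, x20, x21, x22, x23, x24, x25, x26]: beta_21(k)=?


C(n,i)=C(26,21)=65780


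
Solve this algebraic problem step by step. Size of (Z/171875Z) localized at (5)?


5-primary part: 171875=5^6*11
Size=5^6=15625


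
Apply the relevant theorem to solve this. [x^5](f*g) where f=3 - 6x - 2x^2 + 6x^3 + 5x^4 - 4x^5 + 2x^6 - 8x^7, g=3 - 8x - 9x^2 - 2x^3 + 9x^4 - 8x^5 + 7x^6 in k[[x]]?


[x^5] = sum a_i*b_j, i+j=5
  3*-8=-24
  -6*9=-54
  -2*-2=4
  6*-9=-54
  5*-8=-40
  -4*3=-12
Sum=-180


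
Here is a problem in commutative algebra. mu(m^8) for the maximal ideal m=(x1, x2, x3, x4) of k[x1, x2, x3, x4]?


Graded Nakayama: mu(m^d) = dim_k (m^d/m^(d+1)) = #degree-8 monomials in 4 vars
C(n+d-1,d)=C(11,8)=165


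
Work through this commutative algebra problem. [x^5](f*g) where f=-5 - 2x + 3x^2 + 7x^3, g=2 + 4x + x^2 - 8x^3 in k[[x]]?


[x^5] = sum a_i*b_j, i+j=5
  3*-8=-24
  7*1=7
Sum=-17


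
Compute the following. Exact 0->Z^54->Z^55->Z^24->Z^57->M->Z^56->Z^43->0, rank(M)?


Alt sum=0:
(-1)^0*54 + (-1)^1*55 + (-1)^2*24 + (-1)^3*57 + (-1)^4*? + (-1)^5*56 + (-1)^6*43=0
rank(M)=47


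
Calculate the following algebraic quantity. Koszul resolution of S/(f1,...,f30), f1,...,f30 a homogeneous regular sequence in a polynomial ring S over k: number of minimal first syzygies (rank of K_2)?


Regular sequence => Koszul complex is the minimal free resolution.
Syz_1 minimally generated by Koszul relations f_i*e_j - f_j*e_i (i<j): mu(Syz_1) = beta_2 = C(m,2) = m(m-1)/2
m=30
30*29/2 = 435


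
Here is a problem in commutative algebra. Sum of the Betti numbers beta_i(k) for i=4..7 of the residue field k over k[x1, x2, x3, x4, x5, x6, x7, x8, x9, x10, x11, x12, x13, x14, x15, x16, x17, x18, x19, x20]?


Koszul resolution: beta_i(k)=C(n,i), n=20
C(20,4)=4845, C(20,5)=15504, C(20,6)=38760, C(20,7)=77520
Sum=136629


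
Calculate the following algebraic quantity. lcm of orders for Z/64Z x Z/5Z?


Exponent = lcm of the cyclic orders; pairwise coprime => product.
2^6*5^1=64*5=320


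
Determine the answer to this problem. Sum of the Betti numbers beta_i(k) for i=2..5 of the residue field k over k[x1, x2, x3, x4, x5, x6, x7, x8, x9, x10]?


Koszul resolution: beta_i(k)=C(n,i), n=10
C(10,2)=45, C(10,3)=120, C(10,4)=210, C(10,5)=252
Sum=627


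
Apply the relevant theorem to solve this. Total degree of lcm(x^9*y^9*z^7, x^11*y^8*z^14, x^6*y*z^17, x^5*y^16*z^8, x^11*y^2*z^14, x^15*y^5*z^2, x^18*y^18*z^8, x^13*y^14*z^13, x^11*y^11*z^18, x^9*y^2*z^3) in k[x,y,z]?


lcm = componentwise max:
x: max(9,11,6,5,11,15,18,13,11,9)=18
y: max(9,8,1,16,2,5,18,14,11,2)=18
z: max(7,14,17,8,14,2,8,13,18,3)=18
Total=18+18+18=54


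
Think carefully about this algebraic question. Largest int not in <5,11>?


gcd(5,11)=1 => F=ab-a-b=5*11-5-11=55-16=39


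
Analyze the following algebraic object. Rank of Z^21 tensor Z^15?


rank(M(x)N) = rank(M)*rank(N)
21*15 = 315


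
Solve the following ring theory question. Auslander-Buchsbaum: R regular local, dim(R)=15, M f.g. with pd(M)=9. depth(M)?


pd+depth=depth(R)=15
depth=15-9=6


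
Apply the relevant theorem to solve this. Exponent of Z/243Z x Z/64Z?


Exponent = lcm of the cyclic orders; pairwise coprime => product.
3^5*2^6=243*64=15552


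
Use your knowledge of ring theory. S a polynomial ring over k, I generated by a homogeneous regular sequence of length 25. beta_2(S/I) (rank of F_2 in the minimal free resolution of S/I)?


Regular sequence => Koszul complex is the minimal free resolution.
Syz_1 minimally generated by Koszul relations f_i*e_j - f_j*e_i (i<j): mu(Syz_1) = beta_2 = C(m,2) = m(m-1)/2
m=25
25*24/2 = 300


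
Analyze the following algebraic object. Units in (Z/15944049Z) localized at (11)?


Local ring = Z/1771561Z.
phi(1771561) = 11^5*(11-1) = 1610510


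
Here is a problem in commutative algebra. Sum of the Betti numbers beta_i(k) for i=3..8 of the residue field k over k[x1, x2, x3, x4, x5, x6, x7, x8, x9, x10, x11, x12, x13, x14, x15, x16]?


Koszul resolution: beta_i(k)=C(n,i), n=16
C(16,3)=560, C(16,4)=1820, C(16,5)=4368, C(16,6)=8008, C(16,7)=11440, C(16,8)=12870
Sum=39066


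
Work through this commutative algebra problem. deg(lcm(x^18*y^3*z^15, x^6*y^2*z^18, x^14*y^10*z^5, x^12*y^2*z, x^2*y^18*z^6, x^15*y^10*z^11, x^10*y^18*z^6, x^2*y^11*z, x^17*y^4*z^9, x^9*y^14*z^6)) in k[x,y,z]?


lcm = componentwise max:
x: max(18,6,14,12,2,15,10,2,17,9)=18
y: max(3,2,10,2,18,10,18,11,4,14)=18
z: max(15,18,5,1,6,11,6,1,9,6)=18
Total=18+18+18=54


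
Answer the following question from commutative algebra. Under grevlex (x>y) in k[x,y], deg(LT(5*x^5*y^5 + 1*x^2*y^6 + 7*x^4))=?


LT: 5*x^5*y^5
deg_x=5, deg_y=5
Total=5+5=10


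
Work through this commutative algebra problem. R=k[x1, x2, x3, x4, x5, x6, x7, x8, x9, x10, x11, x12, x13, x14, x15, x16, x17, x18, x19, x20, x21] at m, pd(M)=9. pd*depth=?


pd+depth=21
depth=21-9=12
pd*depth=9*12=108


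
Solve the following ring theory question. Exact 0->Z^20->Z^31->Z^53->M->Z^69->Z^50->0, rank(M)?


Alt sum=0:
(-1)^0*20 + (-1)^1*31 + (-1)^2*53 + (-1)^3*? + (-1)^4*69 + (-1)^5*50=0
rank(M)=61


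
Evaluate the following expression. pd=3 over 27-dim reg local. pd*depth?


pd+depth=27
depth=27-3=24
pd*depth=3*24=72


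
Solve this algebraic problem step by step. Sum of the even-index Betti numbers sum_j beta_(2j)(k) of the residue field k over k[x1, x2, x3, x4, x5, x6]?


Koszul resolution: beta_i(k)=C(n,i), n=6
sum_even C(6,i) = 2^(n-1) = 2^5 = 32


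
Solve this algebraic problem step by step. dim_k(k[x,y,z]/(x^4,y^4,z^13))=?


Basis: x^iy^jz^k, i<4,j<4,k<13
4*4*13=208


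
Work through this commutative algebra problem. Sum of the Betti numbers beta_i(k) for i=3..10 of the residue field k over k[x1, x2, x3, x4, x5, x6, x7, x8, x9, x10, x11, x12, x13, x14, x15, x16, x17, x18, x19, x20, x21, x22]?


Koszul resolution: beta_i(k)=C(n,i), n=22
C(22,3)=1540, C(22,4)=7315, C(22,5)=26334, C(22,6)=74613, C(22,7)=170544, C(22,8)=319770, C(22,9)=497420, C(22,10)=646646
Sum=1744182


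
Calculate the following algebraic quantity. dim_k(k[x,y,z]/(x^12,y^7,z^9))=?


Basis: x^iy^jz^k, i<12,j<7,k<9
12*7*9=756


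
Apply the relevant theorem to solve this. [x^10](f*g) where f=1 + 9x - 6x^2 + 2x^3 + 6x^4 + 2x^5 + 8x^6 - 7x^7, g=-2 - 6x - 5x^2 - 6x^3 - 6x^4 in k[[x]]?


[x^10] = sum a_i*b_j, i+j=10
  8*-6=-48
  -7*-6=42
Sum=-6


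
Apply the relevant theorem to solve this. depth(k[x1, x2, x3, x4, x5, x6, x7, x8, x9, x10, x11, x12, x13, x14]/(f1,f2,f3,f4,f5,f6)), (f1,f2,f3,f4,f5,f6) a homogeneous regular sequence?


depth(R)=14
depth(R/I)=14-6=8


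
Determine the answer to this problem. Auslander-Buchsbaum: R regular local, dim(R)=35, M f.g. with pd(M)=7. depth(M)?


pd+depth=depth(R)=35
depth=35-7=28


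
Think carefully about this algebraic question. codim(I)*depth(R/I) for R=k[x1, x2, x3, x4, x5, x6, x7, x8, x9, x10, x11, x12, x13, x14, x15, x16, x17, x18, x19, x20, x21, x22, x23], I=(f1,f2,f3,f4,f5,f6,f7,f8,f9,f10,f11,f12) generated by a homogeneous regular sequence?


codim=12, depth=dim(R/I)=23-12=11
Product=12*11=132


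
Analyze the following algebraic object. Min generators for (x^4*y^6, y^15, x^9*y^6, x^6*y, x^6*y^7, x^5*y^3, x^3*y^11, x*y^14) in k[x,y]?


Remove redundant (divisible by others).
x^9*y^6 redundant.
x^6*y^7 redundant.
Min: x^6*y, x^5*y^3, x^4*y^6, x^3*y^11, x*y^14, y^15
Count=6


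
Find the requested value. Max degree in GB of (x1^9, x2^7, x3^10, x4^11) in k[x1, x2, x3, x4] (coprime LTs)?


Pure powers, coprime LTs => already GB.
Degrees: 9, 7, 10, 11
Max=11


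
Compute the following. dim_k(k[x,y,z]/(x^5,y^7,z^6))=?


Basis: x^iy^jz^k, i<5,j<7,k<6
5*7*6=210


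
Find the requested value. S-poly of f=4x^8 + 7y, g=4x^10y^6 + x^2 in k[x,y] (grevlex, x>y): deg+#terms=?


LT(f)=4x^8, LT(g)=4x^10y^6
lcm(LM)=x^10y^6
S(f,g) (scaled by 16 to clear denominators) = 4x^2y^6*f - 4*g = 28x^2y^7 - 4x^2
2 terms, deg 9.
9+2=11


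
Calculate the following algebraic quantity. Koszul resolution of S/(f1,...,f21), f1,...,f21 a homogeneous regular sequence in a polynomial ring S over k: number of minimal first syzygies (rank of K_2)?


Regular sequence => Koszul complex is the minimal free resolution.
Syz_1 minimally generated by Koszul relations f_i*e_j - f_j*e_i (i<j): mu(Syz_1) = beta_2 = C(m,2) = m(m-1)/2
m=21
21*20/2 = 210


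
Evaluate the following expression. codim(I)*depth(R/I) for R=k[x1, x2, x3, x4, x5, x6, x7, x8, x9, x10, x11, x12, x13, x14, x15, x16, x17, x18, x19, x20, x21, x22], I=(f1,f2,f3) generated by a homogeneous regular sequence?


codim=3, depth=dim(R/I)=22-3=19
Product=3*19=57


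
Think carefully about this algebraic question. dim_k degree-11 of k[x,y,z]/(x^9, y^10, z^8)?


Need i<9, j<10, k<8 with i+j+k=11.
For each i, j ranges over max(0,11-i-7)..min(9,11-i):
  i=0: j in [4,9] -> 6
  i=1: j in [3,9] -> 7
  i=2: j in [2,9] -> 8
  i=3: j in [1,8] -> 8
  i=4: j in [0,7] -> 8
  i=5: j in [0,6] -> 7
  i=6: j in [0,5] -> 6
  i=7: j in [0,4] -> 5
  i=8: j in [0,3] -> 4
H(11) = 6+7+8+8+8+7+6+5+4 = 59


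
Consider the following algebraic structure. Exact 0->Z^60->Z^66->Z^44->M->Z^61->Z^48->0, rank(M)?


Alt sum=0:
(-1)^0*60 + (-1)^1*66 + (-1)^2*44 + (-1)^3*? + (-1)^4*61 + (-1)^5*48=0
rank(M)=51


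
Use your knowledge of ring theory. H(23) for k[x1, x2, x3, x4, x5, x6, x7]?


C(d+n-1,n-1)=C(29,6)=475020


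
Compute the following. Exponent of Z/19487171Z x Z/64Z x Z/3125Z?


Exponent = lcm of the cyclic orders; pairwise coprime => product.
11^7*2^6*5^5=19487171*64*3125=3897434200000


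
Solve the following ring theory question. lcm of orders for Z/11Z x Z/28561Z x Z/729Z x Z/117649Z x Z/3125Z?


Exponent = lcm of the cyclic orders; pairwise coprime => product.
11^1*13^4*3^6*7^6*5^5=11*28561*729*117649*3125=84203837502159375


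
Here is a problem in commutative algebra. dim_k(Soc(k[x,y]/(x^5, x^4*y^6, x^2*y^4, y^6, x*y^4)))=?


Socle = ann(m) = span of standard monomials u with x*u, y*u in I (staircase corners).
Redundant generators: x^4*y^6, x^2*y^4
Minimal generators: x^5, x*y^4, y^6
Corners: y^5, x^4y^3
Socle dim=2


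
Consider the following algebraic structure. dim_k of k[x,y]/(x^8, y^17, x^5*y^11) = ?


k[x,y]/I, I = (x^8, y^17, x^5*y^11)
Rect: 8x17=136. Corner: (8-5)x(17-11)=18.
dim = 136-18 = 118


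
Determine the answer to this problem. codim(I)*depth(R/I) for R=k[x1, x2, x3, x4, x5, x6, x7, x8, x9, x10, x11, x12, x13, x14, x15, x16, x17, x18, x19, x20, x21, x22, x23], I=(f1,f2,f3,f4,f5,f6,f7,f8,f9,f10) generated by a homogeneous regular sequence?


codim=10, depth=dim(R/I)=23-10=13
Product=10*13=130


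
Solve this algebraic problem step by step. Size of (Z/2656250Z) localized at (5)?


5-primary part: 2656250=5^7*34
Size=5^7=78125


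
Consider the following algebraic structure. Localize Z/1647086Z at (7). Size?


7-primary part: 1647086=7^7*2
Size=7^7=823543


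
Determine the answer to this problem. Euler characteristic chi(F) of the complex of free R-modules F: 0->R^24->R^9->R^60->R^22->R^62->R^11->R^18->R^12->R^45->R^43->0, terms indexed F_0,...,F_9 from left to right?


chi = sum (-1)^i * rank:
(-1)^0*24=24
(-1)^1*9=-9
(-1)^2*60=60
(-1)^3*22=-22
(-1)^4*62=62
(-1)^5*11=-11
(-1)^6*18=18
(-1)^7*12=-12
(-1)^8*45=45
(-1)^9*43=-43
chi=112


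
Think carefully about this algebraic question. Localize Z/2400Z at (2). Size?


2-primary part: 2400=2^5*75
Size=2^5=32


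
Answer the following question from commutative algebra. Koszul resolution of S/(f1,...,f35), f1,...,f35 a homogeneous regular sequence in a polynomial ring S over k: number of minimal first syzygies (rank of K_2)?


Regular sequence => Koszul complex is the minimal free resolution.
Syz_1 minimally generated by Koszul relations f_i*e_j - f_j*e_i (i<j): mu(Syz_1) = beta_2 = C(m,2) = m(m-1)/2
m=35
35*34/2 = 595


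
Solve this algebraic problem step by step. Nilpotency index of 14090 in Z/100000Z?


14090^k mod 100000:
k=1: 14090
k=2: 28100
k=3: 29000
k=4: 10000
k=5: 0
First zero at k = 5


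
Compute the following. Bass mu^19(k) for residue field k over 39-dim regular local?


C(n,i)=C(39,19)=68923264410


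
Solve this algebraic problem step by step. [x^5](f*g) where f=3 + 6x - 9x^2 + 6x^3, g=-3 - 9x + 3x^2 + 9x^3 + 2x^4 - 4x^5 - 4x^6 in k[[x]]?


[x^5] = sum a_i*b_j, i+j=5
  3*-4=-12
  6*2=12
  -9*9=-81
  6*3=18
Sum=-63


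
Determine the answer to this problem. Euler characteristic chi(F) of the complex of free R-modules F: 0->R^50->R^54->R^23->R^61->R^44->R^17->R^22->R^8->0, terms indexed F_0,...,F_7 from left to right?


chi = sum (-1)^i * rank:
(-1)^0*50=50
(-1)^1*54=-54
(-1)^2*23=23
(-1)^3*61=-61
(-1)^4*44=44
(-1)^5*17=-17
(-1)^6*22=22
(-1)^7*8=-8
chi=-1


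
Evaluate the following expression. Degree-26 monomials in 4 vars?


C(d+n-1,n-1)=C(29,3)=3654


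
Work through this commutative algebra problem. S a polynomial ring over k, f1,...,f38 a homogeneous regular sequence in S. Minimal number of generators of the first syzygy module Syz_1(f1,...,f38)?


Regular sequence => Koszul complex is the minimal free resolution.
Syz_1 minimally generated by Koszul relations f_i*e_j - f_j*e_i (i<j): mu(Syz_1) = beta_2 = C(m,2) = m(m-1)/2
m=38
38*37/2 = 703


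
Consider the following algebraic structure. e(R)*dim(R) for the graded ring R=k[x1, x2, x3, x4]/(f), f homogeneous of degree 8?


e(R)=deg(f)=8, dim(R)=4-1=3
e*dim=8*3=24


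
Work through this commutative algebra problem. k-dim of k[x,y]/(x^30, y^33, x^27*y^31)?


k[x,y]/I, I = (x^30, y^33, x^27*y^31)
Rect: 30x33=990. Corner: (30-27)x(33-31)=6.
dim = 990-6 = 984


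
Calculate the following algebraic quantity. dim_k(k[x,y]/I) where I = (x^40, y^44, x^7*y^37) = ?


k[x,y]/I, I = (x^40, y^44, x^7*y^37)
Rect: 40x44=1760. Corner: (40-7)x(44-37)=231.
dim = 1760-231 = 1529


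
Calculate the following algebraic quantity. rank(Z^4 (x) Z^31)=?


rank(M(x)N) = rank(M)*rank(N)
4*31 = 124


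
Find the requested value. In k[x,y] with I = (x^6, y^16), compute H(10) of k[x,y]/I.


k[x,y], I = (x^6, y^16), d = 10
Need i < 6 and d-i < 16.
Range: 0 <= i <= 5.
H(10) = 6


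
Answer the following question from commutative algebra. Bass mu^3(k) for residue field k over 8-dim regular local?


C(n,i)=C(8,3)=56


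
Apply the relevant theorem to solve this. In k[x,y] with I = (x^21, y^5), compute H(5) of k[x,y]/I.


k[x,y], I = (x^21, y^5), d = 5
Need i < 21 and d-i < 5.
Range: 1 <= i <= 5.
H(5) = 5


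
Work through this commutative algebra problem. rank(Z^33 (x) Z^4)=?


rank(M(x)N) = rank(M)*rank(N)
33*4 = 132


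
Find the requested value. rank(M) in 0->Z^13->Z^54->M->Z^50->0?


Alt sum=0:
(-1)^0*13 + (-1)^1*54 + (-1)^2*? + (-1)^3*50=0
rank(M)=91


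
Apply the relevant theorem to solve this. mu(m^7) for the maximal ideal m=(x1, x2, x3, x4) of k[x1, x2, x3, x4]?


Graded Nakayama: mu(m^d) = dim_k (m^d/m^(d+1)) = #degree-7 monomials in 4 vars
C(n+d-1,d)=C(10,7)=120


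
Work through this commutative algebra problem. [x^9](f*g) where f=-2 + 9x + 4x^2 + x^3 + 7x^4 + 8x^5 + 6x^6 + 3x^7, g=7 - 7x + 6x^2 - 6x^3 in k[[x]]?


[x^9] = sum a_i*b_j, i+j=9
  6*-6=-36
  3*6=18
Sum=-18


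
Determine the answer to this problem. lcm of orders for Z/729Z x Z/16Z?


Exponent = lcm of the cyclic orders; pairwise coprime => product.
3^6*2^4=729*16=11664


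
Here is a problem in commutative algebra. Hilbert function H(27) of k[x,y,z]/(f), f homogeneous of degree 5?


C(29,2)-C(24,2)=406-276=130


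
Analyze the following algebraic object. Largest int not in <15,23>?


gcd(15,23)=1 => F=ab-a-b=15*23-15-23=345-38=307


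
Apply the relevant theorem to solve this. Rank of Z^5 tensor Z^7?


rank(M(x)N) = rank(M)*rank(N)
5*7 = 35


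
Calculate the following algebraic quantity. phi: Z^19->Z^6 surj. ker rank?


rank(ker) = 19-6 = 13


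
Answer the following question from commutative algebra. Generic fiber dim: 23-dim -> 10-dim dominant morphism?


dim(fiber)=dim(X)-dim(Y)=23-10=13


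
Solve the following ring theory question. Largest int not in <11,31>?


gcd(11,31)=1 => F=ab-a-b=11*31-11-31=341-42=299


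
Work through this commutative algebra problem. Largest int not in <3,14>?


gcd(3,14)=1 => F=ab-a-b=3*14-3-14=42-17=25


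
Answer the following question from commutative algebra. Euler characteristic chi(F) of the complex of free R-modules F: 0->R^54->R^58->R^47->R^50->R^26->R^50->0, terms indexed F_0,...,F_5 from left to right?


chi = sum (-1)^i * rank:
(-1)^0*54=54
(-1)^1*58=-58
(-1)^2*47=47
(-1)^3*50=-50
(-1)^4*26=26
(-1)^5*50=-50
chi=-31


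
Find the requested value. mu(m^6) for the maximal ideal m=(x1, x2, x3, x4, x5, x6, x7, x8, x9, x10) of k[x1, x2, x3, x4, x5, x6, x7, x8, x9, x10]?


Graded Nakayama: mu(m^d) = dim_k (m^d/m^(d+1)) = #degree-6 monomials in 10 vars
C(n+d-1,d)=C(15,6)=5005


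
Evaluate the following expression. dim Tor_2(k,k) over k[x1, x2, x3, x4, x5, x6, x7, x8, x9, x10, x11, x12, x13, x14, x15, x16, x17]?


Koszul: C(n,i)=C(17,2)=136


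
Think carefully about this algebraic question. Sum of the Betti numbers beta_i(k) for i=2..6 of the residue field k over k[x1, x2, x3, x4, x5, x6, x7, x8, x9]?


Koszul resolution: beta_i(k)=C(n,i), n=9
C(9,2)=36, C(9,3)=84, C(9,4)=126, C(9,5)=126, C(9,6)=84
Sum=456


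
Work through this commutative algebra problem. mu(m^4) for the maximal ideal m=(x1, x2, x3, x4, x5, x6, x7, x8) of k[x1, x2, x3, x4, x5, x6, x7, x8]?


Graded Nakayama: mu(m^d) = dim_k (m^d/m^(d+1)) = #degree-4 monomials in 8 vars
C(n+d-1,d)=C(11,4)=330


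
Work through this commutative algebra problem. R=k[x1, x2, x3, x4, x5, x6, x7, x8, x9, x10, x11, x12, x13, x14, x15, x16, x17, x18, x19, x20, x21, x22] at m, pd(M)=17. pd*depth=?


pd+depth=22
depth=22-17=5
pd*depth=17*5=85


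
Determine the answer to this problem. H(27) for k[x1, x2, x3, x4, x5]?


C(d+n-1,n-1)=C(31,4)=31465


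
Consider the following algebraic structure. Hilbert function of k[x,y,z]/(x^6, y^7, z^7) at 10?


Need i<6, j<7, k<7 with i+j+k=10.
For each i, j ranges over max(0,10-i-6)..min(6,10-i):
  i=0: j in [4,6] -> 3
  i=1: j in [3,6] -> 4
  i=2: j in [2,6] -> 5
  i=3: j in [1,6] -> 6
  i=4: j in [0,6] -> 7
  i=5: j in [0,5] -> 6
H(10) = 3+4+5+6+7+6 = 31


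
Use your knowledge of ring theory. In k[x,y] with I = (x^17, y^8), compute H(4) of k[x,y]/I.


k[x,y], I = (x^17, y^8), d = 4
Need i < 17 and d-i < 8.
Range: 0 <= i <= 4.
H(4) = 5


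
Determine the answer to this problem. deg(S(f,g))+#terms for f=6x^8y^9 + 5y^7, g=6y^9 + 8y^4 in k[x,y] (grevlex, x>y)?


LT(f)=6x^8y^9, LT(g)=6y^9
lcm(LM)=x^8y^9
S(f,g) (scaled by 36 to clear denominators) = 6*f - 6x^8*g = -48x^8y^4 + 30y^7
2 terms, deg 12.
12+2=14


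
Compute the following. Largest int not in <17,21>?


gcd(17,21)=1 => F=ab-a-b=17*21-17-21=357-38=319


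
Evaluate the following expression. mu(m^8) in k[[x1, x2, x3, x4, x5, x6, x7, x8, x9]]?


C(n+d-1,d)=C(16,8)=12870


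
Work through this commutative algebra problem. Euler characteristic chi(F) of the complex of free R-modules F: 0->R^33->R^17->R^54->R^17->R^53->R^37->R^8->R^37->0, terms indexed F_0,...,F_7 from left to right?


chi = sum (-1)^i * rank:
(-1)^0*33=33
(-1)^1*17=-17
(-1)^2*54=54
(-1)^3*17=-17
(-1)^4*53=53
(-1)^5*37=-37
(-1)^6*8=8
(-1)^7*37=-37
chi=40


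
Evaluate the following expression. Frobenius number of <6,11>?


gcd(6,11)=1 => F=ab-a-b=6*11-6-11=66-17=49


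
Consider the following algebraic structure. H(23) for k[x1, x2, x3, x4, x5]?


C(d+n-1,n-1)=C(27,4)=17550


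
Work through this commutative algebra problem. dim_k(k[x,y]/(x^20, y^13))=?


Basis: x^i*y^j, i<20, j<13
20*13=260


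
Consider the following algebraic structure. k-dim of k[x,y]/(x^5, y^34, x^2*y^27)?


k[x,y]/I, I = (x^5, y^34, x^2*y^27)
Rect: 5x34=170. Corner: (5-2)x(34-27)=21.
dim = 170-21 = 149


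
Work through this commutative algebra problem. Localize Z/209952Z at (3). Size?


3-primary part: 209952=3^8*32
Size=3^8=6561


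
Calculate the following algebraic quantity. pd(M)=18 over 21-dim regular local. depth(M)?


pd+depth=depth(R)=21
depth=21-18=3


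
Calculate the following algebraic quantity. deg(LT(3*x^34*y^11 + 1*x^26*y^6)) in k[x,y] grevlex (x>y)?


LT: 3*x^34*y^11
deg_x=34, deg_y=11
Total=34+11=45


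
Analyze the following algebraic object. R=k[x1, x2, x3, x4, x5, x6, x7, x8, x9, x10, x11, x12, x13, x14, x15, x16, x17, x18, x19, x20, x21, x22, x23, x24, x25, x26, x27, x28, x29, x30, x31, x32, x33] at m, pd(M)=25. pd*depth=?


pd+depth=33
depth=33-25=8
pd*depth=25*8=200


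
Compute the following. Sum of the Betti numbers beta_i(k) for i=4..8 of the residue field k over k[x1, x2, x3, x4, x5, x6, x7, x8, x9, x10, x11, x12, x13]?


Koszul resolution: beta_i(k)=C(n,i), n=13
C(13,4)=715, C(13,5)=1287, C(13,6)=1716, C(13,7)=1716, C(13,8)=1287
Sum=6721


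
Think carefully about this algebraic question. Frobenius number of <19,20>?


gcd(19,20)=1 => F=ab-a-b=19*20-19-20=380-39=341


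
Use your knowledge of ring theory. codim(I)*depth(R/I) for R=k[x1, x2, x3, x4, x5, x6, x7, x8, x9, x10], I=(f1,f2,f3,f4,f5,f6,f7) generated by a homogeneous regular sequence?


codim=7, depth=dim(R/I)=10-7=3
Product=7*3=21


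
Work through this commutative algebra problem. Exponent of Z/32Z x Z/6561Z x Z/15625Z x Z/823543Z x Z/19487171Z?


Exponent = lcm of the cyclic orders; pairwise coprime => product.
2^5*3^8*5^6*7^7*11^7=32*6561*15625*823543*19487171=52647180576911266500000


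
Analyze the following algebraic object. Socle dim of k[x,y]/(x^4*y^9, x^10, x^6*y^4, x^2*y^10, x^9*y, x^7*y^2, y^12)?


Socle = ann(m) = span of standard monomials u with x*u, y*u in I (staircase corners).
Minimal generators: x^10, x^9*y, x^7*y^2, x^6*y^4, x^4*y^9, x^2*y^10, y^12
Corners: xy^11, x^3y^9, x^5y^8, x^6y^3, x^8y, x^9
Socle dim=6


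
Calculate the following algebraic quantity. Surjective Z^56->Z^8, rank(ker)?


rank(ker) = 56-8 = 48


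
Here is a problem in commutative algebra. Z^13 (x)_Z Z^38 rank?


rank(M(x)N) = rank(M)*rank(N)
13*38 = 494


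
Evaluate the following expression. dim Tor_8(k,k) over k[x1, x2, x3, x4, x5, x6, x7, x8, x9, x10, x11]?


Koszul: C(n,i)=C(11,8)=165


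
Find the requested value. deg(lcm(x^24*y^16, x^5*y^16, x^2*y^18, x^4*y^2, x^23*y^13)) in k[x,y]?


lcm = componentwise max:
x: max(24,5,2,4,23)=24
y: max(16,16,18,2,13)=18
Total=24+18=42


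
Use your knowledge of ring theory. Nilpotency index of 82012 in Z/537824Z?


82012^k mod 537824:
k=1: 82012
k=2: 479024
k=3: 362208
k=4: 307328
k=5: 0
First zero at k = 5


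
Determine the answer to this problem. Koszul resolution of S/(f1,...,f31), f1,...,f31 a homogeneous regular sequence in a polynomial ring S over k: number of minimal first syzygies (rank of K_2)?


Regular sequence => Koszul complex is the minimal free resolution.
Syz_1 minimally generated by Koszul relations f_i*e_j - f_j*e_i (i<j): mu(Syz_1) = beta_2 = C(m,2) = m(m-1)/2
m=31
31*30/2 = 465


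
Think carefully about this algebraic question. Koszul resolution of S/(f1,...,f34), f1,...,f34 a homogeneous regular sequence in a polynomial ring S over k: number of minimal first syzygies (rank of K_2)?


Regular sequence => Koszul complex is the minimal free resolution.
Syz_1 minimally generated by Koszul relations f_i*e_j - f_j*e_i (i<j): mu(Syz_1) = beta_2 = C(m,2) = m(m-1)/2
m=34
34*33/2 = 561


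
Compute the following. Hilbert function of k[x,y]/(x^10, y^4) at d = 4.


k[x,y], I = (x^10, y^4), d = 4
Need i < 10 and d-i < 4.
Range: 1 <= i <= 4.
H(4) = 4


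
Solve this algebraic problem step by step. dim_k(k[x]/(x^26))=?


Basis: 1,x,...,x^25
dim=26


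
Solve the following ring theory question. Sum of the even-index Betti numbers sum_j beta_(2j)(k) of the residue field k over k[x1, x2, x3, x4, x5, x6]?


Koszul resolution: beta_i(k)=C(n,i), n=6
sum_even C(6,i) = 2^(n-1) = 2^5 = 32


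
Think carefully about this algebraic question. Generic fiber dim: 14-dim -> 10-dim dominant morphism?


dim(fiber)=dim(X)-dim(Y)=14-10=4


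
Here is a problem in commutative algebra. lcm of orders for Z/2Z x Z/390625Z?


Exponent = lcm of the cyclic orders; pairwise coprime => product.
2^1*5^8=2*390625=781250


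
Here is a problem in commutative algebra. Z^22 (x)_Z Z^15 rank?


rank(M(x)N) = rank(M)*rank(N)
22*15 = 330


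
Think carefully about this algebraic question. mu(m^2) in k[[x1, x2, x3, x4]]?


C(n+d-1,d)=C(5,2)=10


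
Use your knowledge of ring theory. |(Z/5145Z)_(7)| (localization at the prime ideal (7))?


7-primary part: 5145=7^3*15
Size=7^3=343


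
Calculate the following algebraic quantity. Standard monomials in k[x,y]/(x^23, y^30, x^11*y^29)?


k[x,y]/I, I = (x^23, y^30, x^11*y^29)
Rect: 23x30=690. Corner: (23-11)x(30-29)=12.
dim = 690-12 = 678


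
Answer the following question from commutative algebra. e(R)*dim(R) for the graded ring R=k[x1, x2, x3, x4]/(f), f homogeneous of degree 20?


e(R)=deg(f)=20, dim(R)=4-1=3
e*dim=20*3=60


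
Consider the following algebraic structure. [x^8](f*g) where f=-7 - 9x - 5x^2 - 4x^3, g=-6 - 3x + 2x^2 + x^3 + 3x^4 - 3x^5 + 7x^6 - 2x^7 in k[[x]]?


[x^8] = sum a_i*b_j, i+j=8
  -9*-2=18
  -5*7=-35
  -4*-3=12
Sum=-5


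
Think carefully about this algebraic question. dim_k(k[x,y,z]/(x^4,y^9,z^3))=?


Basis: x^iy^jz^k, i<4,j<9,k<3
4*9*3=108


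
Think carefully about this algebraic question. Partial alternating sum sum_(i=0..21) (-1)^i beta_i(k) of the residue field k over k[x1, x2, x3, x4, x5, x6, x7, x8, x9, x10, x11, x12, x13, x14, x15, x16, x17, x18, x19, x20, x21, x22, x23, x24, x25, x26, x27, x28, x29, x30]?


Koszul resolution: beta_i(k)=C(n,i), n=30
sum_(i=0..p) (-1)^i C(n,i) = (-1)^p C(n-1,p)
(-1)^21*C(29,21) = (-1)^21*4292145 = -4292145


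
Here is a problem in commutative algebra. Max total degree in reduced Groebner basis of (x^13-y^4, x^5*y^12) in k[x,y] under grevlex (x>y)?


LT(f1)=x^13, LT(f2)=x^5y^12, lcm=x^13y^12
S(f1,f2) = y^12*f1 - x^8*f2 = -y^16
Reduced GB = {f1, f2, y^16}; degrees 13, 17, 16
Max = 17


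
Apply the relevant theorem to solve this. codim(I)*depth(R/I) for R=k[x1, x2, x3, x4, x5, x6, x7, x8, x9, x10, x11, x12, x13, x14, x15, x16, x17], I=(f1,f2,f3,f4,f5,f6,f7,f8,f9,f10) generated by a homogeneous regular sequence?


codim=10, depth=dim(R/I)=17-10=7
Product=10*7=70


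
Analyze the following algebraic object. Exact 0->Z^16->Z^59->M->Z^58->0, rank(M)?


Alt sum=0:
(-1)^0*16 + (-1)^1*59 + (-1)^2*? + (-1)^3*58=0
rank(M)=101


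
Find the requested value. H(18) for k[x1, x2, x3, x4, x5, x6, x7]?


C(d+n-1,n-1)=C(24,6)=134596


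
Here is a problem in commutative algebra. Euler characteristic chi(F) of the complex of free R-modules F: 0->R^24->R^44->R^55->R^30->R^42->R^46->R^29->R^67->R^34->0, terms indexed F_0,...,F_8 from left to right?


chi = sum (-1)^i * rank:
(-1)^0*24=24
(-1)^1*44=-44
(-1)^2*55=55
(-1)^3*30=-30
(-1)^4*42=42
(-1)^5*46=-46
(-1)^6*29=29
(-1)^7*67=-67
(-1)^8*34=34
chi=-3


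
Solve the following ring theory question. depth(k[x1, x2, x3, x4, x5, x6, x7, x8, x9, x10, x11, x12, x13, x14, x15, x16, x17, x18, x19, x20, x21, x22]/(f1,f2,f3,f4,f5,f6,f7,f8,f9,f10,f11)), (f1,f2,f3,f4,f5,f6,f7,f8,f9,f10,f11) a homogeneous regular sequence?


depth(R)=22
depth(R/I)=22-11=11


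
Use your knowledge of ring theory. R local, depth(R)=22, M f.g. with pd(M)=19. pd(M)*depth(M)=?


pd+depth=22
depth=22-19=3
pd*depth=19*3=57


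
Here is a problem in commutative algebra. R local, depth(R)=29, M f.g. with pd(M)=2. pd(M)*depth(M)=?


pd+depth=29
depth=29-2=27
pd*depth=2*27=54


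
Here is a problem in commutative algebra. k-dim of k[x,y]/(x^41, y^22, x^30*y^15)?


k[x,y]/I, I = (x^41, y^22, x^30*y^15)
Rect: 41x22=902. Corner: (41-30)x(22-15)=77.
dim = 902-77 = 825


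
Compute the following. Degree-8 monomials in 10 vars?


C(d+n-1,n-1)=C(17,9)=24310


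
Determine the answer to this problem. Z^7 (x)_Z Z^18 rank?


rank(M(x)N) = rank(M)*rank(N)
7*18 = 126


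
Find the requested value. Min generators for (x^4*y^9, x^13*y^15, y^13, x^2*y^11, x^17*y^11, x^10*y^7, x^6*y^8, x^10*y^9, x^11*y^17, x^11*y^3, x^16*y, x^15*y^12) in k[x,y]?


Remove redundant (divisible by others).
x^10*y^9 redundant.
x^11*y^17 redundant.
x^17*y^11 redundant.
x^13*y^15 redundant.
x^15*y^12 redundant.
Min: x^16*y, x^11*y^3, x^10*y^7, x^6*y^8, x^4*y^9, x^2*y^11, y^13
Count=7


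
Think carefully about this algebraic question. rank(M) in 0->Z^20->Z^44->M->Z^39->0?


Alt sum=0:
(-1)^0*20 + (-1)^1*44 + (-1)^2*? + (-1)^3*39=0
rank(M)=63


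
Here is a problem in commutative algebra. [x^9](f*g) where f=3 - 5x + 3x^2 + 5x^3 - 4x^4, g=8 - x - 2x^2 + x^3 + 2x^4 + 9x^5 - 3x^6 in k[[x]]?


[x^9] = sum a_i*b_j, i+j=9
  5*-3=-15
  -4*9=-36
Sum=-51


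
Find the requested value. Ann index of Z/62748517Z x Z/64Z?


Exponent = lcm of the cyclic orders; pairwise coprime => product.
13^7*2^6=62748517*64=4015905088


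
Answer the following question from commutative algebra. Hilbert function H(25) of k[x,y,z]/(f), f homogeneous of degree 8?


C(27,2)-C(19,2)=351-171=180


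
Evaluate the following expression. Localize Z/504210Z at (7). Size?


7-primary part: 504210=7^5*30
Size=7^5=16807


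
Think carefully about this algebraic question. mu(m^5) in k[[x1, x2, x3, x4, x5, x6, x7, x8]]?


C(n+d-1,d)=C(12,5)=792


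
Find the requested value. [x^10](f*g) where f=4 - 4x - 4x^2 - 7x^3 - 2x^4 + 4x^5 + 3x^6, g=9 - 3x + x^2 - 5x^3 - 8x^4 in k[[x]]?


[x^10] = sum a_i*b_j, i+j=10
  3*-8=-24
Sum=-24


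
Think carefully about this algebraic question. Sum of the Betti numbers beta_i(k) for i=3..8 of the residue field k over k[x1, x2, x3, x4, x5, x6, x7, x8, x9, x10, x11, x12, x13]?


Koszul resolution: beta_i(k)=C(n,i), n=13
C(13,3)=286, C(13,4)=715, C(13,5)=1287, C(13,6)=1716, C(13,7)=1716, C(13,8)=1287
Sum=7007


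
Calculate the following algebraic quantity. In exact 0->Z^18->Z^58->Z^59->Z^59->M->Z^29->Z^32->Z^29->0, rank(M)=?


Alt sum=0:
(-1)^0*18 + (-1)^1*58 + (-1)^2*59 + (-1)^3*59 + (-1)^4*? + (-1)^5*29 + (-1)^6*32 + (-1)^7*29=0
rank(M)=66


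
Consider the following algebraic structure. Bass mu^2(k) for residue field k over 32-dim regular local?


C(n,i)=C(32,2)=496


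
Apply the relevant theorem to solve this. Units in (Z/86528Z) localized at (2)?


Local ring = Z/512Z.
phi(512) = 2^8*(2-1) = 256


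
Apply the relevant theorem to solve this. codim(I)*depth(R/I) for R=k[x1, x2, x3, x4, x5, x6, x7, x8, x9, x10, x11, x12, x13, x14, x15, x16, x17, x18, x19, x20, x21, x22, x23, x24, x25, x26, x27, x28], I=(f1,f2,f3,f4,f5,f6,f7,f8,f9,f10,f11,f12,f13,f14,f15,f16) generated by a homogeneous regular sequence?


codim=16, depth=dim(R/I)=28-16=12
Product=16*12=192


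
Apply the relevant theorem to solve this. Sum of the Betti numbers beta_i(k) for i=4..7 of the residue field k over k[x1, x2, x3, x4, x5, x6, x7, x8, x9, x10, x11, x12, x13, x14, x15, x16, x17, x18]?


Koszul resolution: beta_i(k)=C(n,i), n=18
C(18,4)=3060, C(18,5)=8568, C(18,6)=18564, C(18,7)=31824
Sum=62016


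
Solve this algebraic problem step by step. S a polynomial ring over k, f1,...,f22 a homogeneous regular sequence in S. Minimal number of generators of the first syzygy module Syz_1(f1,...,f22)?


Regular sequence => Koszul complex is the minimal free resolution.
Syz_1 minimally generated by Koszul relations f_i*e_j - f_j*e_i (i<j): mu(Syz_1) = beta_2 = C(m,2) = m(m-1)/2
m=22
22*21/2 = 231


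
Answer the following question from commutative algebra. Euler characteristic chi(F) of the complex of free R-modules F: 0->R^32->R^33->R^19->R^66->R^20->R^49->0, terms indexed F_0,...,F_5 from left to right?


chi = sum (-1)^i * rank:
(-1)^0*32=32
(-1)^1*33=-33
(-1)^2*19=19
(-1)^3*66=-66
(-1)^4*20=20
(-1)^5*49=-49
chi=-77


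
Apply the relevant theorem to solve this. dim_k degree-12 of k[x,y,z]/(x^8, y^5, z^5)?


Need i<8, j<5, k<5 with i+j+k=12.
For each i, j ranges over max(0,12-i-4)..min(4,12-i):
  i=0: j in [8,4] -> 0
  i=1: j in [7,4] -> 0
  i=2: j in [6,4] -> 0
  i=3: j in [5,4] -> 0
  i=4: j in [4,4] -> 1
  i=5: j in [3,4] -> 2
  i=6: j in [2,4] -> 3
  i=7: j in [1,4] -> 4
H(12) = 0+0+0+0+1+2+3+4 = 10


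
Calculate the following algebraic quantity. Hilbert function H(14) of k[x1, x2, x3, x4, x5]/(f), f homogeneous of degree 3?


C(18,4)-C(15,4)=3060-1365=1695


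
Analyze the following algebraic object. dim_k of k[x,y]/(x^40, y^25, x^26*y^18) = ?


k[x,y]/I, I = (x^40, y^25, x^26*y^18)
Rect: 40x25=1000. Corner: (40-26)x(25-18)=98.
dim = 1000-98 = 902


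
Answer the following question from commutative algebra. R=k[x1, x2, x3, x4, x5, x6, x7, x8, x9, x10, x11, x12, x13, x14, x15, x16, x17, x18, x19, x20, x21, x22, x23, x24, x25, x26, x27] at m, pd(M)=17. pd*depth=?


pd+depth=27
depth=27-17=10
pd*depth=17*10=170


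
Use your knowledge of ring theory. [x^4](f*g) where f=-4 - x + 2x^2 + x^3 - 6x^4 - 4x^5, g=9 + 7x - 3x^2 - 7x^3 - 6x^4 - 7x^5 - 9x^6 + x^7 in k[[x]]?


[x^4] = sum a_i*b_j, i+j=4
  -4*-6=24
  -1*-7=7
  2*-3=-6
  1*7=7
  -6*9=-54
Sum=-22


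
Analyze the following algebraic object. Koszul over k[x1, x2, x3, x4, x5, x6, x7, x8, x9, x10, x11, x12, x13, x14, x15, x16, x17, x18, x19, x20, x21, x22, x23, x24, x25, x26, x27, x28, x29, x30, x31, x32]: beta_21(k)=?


C(n,i)=C(32,21)=129024480


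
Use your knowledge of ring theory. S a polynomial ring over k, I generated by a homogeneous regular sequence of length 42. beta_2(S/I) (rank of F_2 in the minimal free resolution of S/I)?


Regular sequence => Koszul complex is the minimal free resolution.
Syz_1 minimally generated by Koszul relations f_i*e_j - f_j*e_i (i<j): mu(Syz_1) = beta_2 = C(m,2) = m(m-1)/2
m=42
42*41/2 = 861


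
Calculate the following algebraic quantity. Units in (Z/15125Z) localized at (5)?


Local ring = Z/125Z.
phi(125) = 5^2*(5-1) = 100


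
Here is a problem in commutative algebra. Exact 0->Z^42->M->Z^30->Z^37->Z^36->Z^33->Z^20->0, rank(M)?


Alt sum=0:
(-1)^0*42 + (-1)^1*? + (-1)^2*30 + (-1)^3*37 + (-1)^4*36 + (-1)^5*33 + (-1)^6*20=0
rank(M)=58


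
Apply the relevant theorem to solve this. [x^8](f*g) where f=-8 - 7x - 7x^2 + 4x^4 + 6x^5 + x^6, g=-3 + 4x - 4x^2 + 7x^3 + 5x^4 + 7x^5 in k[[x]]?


[x^8] = sum a_i*b_j, i+j=8
  4*5=20
  6*7=42
  1*-4=-4
Sum=58


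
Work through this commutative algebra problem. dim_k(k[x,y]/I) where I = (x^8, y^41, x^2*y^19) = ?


k[x,y]/I, I = (x^8, y^41, x^2*y^19)
Rect: 8x41=328. Corner: (8-2)x(41-19)=132.
dim = 328-132 = 196


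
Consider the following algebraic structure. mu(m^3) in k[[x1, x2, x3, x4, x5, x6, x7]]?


C(n+d-1,d)=C(9,3)=84


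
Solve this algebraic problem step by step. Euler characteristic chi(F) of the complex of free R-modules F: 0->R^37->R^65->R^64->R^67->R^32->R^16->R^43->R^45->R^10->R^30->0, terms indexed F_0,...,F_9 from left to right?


chi = sum (-1)^i * rank:
(-1)^0*37=37
(-1)^1*65=-65
(-1)^2*64=64
(-1)^3*67=-67
(-1)^4*32=32
(-1)^5*16=-16
(-1)^6*43=43
(-1)^7*45=-45
(-1)^8*10=10
(-1)^9*30=-30
chi=-37


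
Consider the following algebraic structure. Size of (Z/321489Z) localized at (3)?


3-primary part: 321489=3^8*49
Size=3^8=6561


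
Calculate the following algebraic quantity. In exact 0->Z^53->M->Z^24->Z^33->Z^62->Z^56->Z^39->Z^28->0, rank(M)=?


Alt sum=0:
(-1)^0*53 + (-1)^1*? + (-1)^2*24 + (-1)^3*33 + (-1)^4*62 + (-1)^5*56 + (-1)^6*39 + (-1)^7*28=0
rank(M)=61
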